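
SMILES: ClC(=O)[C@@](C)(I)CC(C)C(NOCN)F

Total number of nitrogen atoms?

The symbol for nitrogen appears 2 times in the SMILES.

2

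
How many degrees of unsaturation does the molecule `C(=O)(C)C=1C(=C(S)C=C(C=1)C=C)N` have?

Molecular formula from the SMILES: C10H11NOS.
DoU = (2C + 2 + N − H − X)/2 = (2·10 + 2 + 1 − 11 − 0)/2 = 12/2 = 6.
(Structurally: 1 ring(s) + 5 π bond(s) = 6.)

6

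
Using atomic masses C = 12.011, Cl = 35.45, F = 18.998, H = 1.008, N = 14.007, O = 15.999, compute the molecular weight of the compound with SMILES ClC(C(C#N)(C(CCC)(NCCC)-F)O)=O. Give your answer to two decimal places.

Molecular formula: C10H16ClFN2O2.
M = 10×12.011 + 1×35.45 + 1×18.998 + 16×1.008 + 2×14.007 + 2×15.999 = 250.70 g/mol.

250.70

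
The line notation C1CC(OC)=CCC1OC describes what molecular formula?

C8H14O2

Heavy atoms from the SMILES: 8 C, 2 O.
Implicit hydrogens by atom environment:
  3 × C: 2 H each → 6
  2 × C: 3 H each → 6
  2 × C: 1 H each → 2
  2 × O: no H
  1 × C: no H
  Total hydrogens = 14.
Molecular formula: C8H14O2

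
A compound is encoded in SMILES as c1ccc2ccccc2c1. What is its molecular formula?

C10H8

Heavy atoms from the SMILES: 10 C.
Implicit hydrogens by atom environment:
  8 × C (aromatic): 1 H each → 8
  2 × C (aromatic): no H
  Total hydrogens = 8.
Molecular formula: C10H8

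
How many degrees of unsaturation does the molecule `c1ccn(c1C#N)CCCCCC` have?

Molecular formula from the SMILES: C11H16N2.
DoU = (2C + 2 + N − H − X)/2 = (2·11 + 2 + 2 − 16 − 0)/2 = 10/2 = 5.
(Structurally: 1 ring(s) + 4 π bond(s) = 5.)

5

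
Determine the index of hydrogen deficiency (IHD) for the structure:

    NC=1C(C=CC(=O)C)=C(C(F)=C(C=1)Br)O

6

Molecular formula from the SMILES: C10H9BrFNO2.
DoU = (2C + 2 + N − H − X)/2 = (2·10 + 2 + 1 − 9 − 2)/2 = 12/2 = 6.
(Structurally: 1 ring(s) + 5 π bond(s) = 6.)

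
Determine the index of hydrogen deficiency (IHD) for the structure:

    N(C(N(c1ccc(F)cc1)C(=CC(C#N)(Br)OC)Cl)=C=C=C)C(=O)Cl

Molecular formula from the SMILES: C16H11BrCl2FN3O2.
DoU = (2C + 2 + N − H − X)/2 = (2·16 + 2 + 3 − 11 − 4)/2 = 22/2 = 11.
(Structurally: 1 ring(s) + 10 π bond(s) = 11.)

11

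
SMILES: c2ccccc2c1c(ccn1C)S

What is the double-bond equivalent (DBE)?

7

Molecular formula from the SMILES: C11H11NS.
DoU = (2C + 2 + N − H − X)/2 = (2·11 + 2 + 1 − 11 − 0)/2 = 14/2 = 7.
(Structurally: 2 ring(s) + 5 π bond(s) = 7.)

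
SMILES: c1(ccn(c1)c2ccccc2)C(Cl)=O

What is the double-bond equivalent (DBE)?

8

Molecular formula from the SMILES: C11H8ClNO.
DoU = (2C + 2 + N − H − X)/2 = (2·11 + 2 + 1 − 8 − 1)/2 = 16/2 = 8.
(Structurally: 2 ring(s) + 6 π bond(s) = 8.)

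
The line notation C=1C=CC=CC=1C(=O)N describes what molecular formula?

C7H7NO

Heavy atoms from the SMILES: 7 C, 1 N, 1 O.
Implicit hydrogens by atom environment:
  5 × C (aromatic): 1 H each → 5
  1 × C (aromatic): no H
  1 × C: no H
  1 × N: 2 H
  1 × O: no H
  Total hydrogens = 7.
Molecular formula: C7H7NO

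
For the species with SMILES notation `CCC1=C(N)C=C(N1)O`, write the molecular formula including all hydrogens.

C6H10N2O

Heavy atoms from the SMILES: 6 C, 2 N, 1 O.
Implicit hydrogens by atom environment:
  3 × C (aromatic): no H
  1 × C: 3 H
  1 × C: 2 H
  1 × C (aromatic): 1 H
  1 × N: 2 H
  1 × N (aromatic): 1 H
  1 × O: 1 H
  Total hydrogens = 10.
Molecular formula: C6H10N2O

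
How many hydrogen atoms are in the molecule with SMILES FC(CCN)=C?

8

Hydrogens are implicit in SMILES; fill each atom to its normal valence:
  3 × C: 2 H each → 6
  1 × C: no H
  1 × F: no H
  1 × N: 2 H
  Total hydrogens = 8.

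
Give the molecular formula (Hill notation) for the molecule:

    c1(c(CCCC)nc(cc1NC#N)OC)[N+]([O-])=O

Heavy atoms from the SMILES: 11 C, 4 N, 3 O.
Implicit hydrogens by atom environment:
  4 × C (aromatic): no H
  3 × C: 2 H each → 6
  2 × C: 3 H each → 6
  2 × O: no H
  1 × C (aromatic): 1 H
  1 × C: no H
  1 × N: 1 H
  1 × N (aromatic): no H
  1 × N: no H
  1 × N (charge +1): no H
  1 × O (charge -1): no H
  Total hydrogens = 14.
Molecular formula: C11H14N4O3

C11H14N4O3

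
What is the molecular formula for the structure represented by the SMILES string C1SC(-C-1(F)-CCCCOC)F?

C8H14F2OS

Heavy atoms from the SMILES: 8 C, 2 F, 1 O, 1 S.
Implicit hydrogens by atom environment:
  5 × C: 2 H each → 10
  2 × F: no H
  1 × C: 3 H
  1 × C: 1 H
  1 × C: no H
  1 × O: no H
  1 × S: no H
  Total hydrogens = 14.
Molecular formula: C8H14F2OS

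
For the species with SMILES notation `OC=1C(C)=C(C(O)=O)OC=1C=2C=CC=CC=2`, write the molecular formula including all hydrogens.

C12H10O4

Heavy atoms from the SMILES: 12 C, 4 O.
Implicit hydrogens by atom environment:
  5 × C (aromatic): 1 H each → 5
  5 × C (aromatic): no H
  2 × O: 1 H each → 2
  1 × C: 3 H
  1 × C: no H
  1 × O (aromatic): no H
  1 × O: no H
  Total hydrogens = 10.
Molecular formula: C12H10O4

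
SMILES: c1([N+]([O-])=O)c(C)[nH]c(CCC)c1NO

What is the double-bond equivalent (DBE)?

4

Molecular formula from the SMILES: C8H13N3O3.
DoU = (2C + 2 + N − H − X)/2 = (2·8 + 2 + 3 − 13 − 0)/2 = 8/2 = 4.
(Structurally: 1 ring(s) + 3 π bond(s) = 4.)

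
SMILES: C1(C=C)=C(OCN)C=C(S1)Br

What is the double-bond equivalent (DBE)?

Molecular formula from the SMILES: C7H8BrNOS.
DoU = (2C + 2 + N − H − X)/2 = (2·7 + 2 + 1 − 8 − 1)/2 = 8/2 = 4.
(Structurally: 1 ring(s) + 3 π bond(s) = 4.)

4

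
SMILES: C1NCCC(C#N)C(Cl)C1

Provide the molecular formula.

Heavy atoms from the SMILES: 7 C, 1 Cl, 2 N.
Implicit hydrogens by atom environment:
  4 × C: 2 H each → 8
  2 × C: 1 H each → 2
  1 × C: no H
  1 × Cl: no H
  1 × N: 1 H
  1 × N: no H
  Total hydrogens = 11.
Molecular formula: C7H11ClN2

C7H11ClN2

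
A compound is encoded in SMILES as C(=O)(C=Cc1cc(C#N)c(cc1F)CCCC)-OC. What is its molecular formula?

Heavy atoms from the SMILES: 15 C, 1 F, 1 N, 2 O.
Implicit hydrogens by atom environment:
  4 × C (aromatic): no H
  3 × C: 2 H each → 6
  2 × C: 3 H each → 6
  2 × C (aromatic): 1 H each → 2
  2 × C: 1 H each → 2
  2 × C: no H
  2 × O: no H
  1 × F: no H
  1 × N: no H
  Total hydrogens = 16.
Molecular formula: C15H16FNO2

C15H16FNO2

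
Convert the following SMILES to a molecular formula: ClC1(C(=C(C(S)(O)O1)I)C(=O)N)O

C5H5ClINO4S

Heavy atoms from the SMILES: 5 C, 1 Cl, 1 I, 1 N, 4 O, 1 S.
Implicit hydrogens by atom environment:
  5 × C: no H
  2 × O: 1 H each → 2
  2 × O: no H
  1 × Cl: no H
  1 × I: no H
  1 × N: 2 H
  1 × S: 1 H
  Total hydrogens = 5.
Molecular formula: C5H5ClINO4S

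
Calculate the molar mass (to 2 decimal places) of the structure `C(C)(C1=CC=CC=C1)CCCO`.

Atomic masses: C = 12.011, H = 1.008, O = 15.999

Molecular formula: C11H16O.
M = 11×12.011 + 16×1.008 + 1×15.999 = 164.25 g/mol.

164.25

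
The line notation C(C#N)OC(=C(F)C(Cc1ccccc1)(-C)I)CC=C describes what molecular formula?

C16H17FINO

Heavy atoms from the SMILES: 16 C, 1 F, 1 I, 1 N, 1 O.
Implicit hydrogens by atom environment:
  5 × C (aromatic): 1 H each → 5
  4 × C: 2 H each → 8
  4 × C: no H
  1 × C: 3 H
  1 × C: 1 H
  1 × C (aromatic): no H
  1 × F: no H
  1 × I: no H
  1 × N: no H
  1 × O: no H
  Total hydrogens = 17.
Molecular formula: C16H17FINO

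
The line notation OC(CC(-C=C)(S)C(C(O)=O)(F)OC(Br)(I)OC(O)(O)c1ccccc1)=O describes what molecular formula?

Heavy atoms from the SMILES: 1 Br, 15 C, 1 F, 1 I, 8 O, 1 S.
Implicit hydrogens by atom environment:
  6 × C: no H
  5 × C (aromatic): 1 H each → 5
  4 × O: 1 H each → 4
  4 × O: no H
  2 × C: 2 H each → 4
  1 × Br: no H
  1 × C: 1 H
  1 × C (aromatic): no H
  1 × F: no H
  1 × I: no H
  1 × S: 1 H
  Total hydrogens = 15.
Molecular formula: C15H15BrFIO8S

C15H15BrFIO8S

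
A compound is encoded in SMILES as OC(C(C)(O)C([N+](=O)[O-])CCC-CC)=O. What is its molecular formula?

Heavy atoms from the SMILES: 9 C, 1 N, 5 O.
Implicit hydrogens by atom environment:
  4 × C: 2 H each → 8
  2 × C: 3 H each → 6
  2 × C: no H
  2 × O: 1 H each → 2
  2 × O: no H
  1 × C: 1 H
  1 × N (charge +1): no H
  1 × O (charge -1): no H
  Total hydrogens = 17.
Molecular formula: C9H17NO5

C9H17NO5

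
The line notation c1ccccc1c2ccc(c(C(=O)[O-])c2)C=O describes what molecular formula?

C14H9O3-

Heavy atoms from the SMILES: 14 C, 3 O.
Implicit hydrogens by atom environment:
  8 × C (aromatic): 1 H each → 8
  4 × C (aromatic): no H
  2 × O: no H
  1 × C: 1 H
  1 × C: no H
  1 × O (charge -1): no H
  Total hydrogens = 9.
Net charge -1.
Molecular formula: C14H9O3-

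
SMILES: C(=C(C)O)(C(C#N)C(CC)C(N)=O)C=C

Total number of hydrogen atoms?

16

Hydrogens are implicit in SMILES; fill each atom to its normal valence:
  4 × C: no H
  3 × C: 1 H each → 3
  2 × C: 3 H each → 6
  2 × C: 2 H each → 4
  1 × N: 2 H
  1 × N: no H
  1 × O: 1 H
  1 × O: no H
  Total hydrogens = 16.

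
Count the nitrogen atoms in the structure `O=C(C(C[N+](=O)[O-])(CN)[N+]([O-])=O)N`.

The symbol for nitrogen appears 4 times in the SMILES.

4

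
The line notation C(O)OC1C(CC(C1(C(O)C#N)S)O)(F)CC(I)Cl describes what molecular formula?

Heavy atoms from the SMILES: 10 C, 1 Cl, 1 F, 1 I, 1 N, 4 O, 1 S.
Implicit hydrogens by atom environment:
  4 × C: 1 H each → 4
  3 × C: 2 H each → 6
  3 × C: no H
  3 × O: 1 H each → 3
  1 × Cl: no H
  1 × F: no H
  1 × I: no H
  1 × N: no H
  1 × O: no H
  1 × S: 1 H
  Total hydrogens = 14.
Molecular formula: C10H14ClFINO4S

C10H14ClFINO4S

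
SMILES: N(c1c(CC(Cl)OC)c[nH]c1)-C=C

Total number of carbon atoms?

9

The symbol for carbon appears 9 times in the SMILES. Lowercase c denotes aromatic carbon and counts toward C.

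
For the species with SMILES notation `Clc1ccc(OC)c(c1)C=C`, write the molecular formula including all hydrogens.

C9H9ClO

Heavy atoms from the SMILES: 9 C, 1 Cl, 1 O.
Implicit hydrogens by atom environment:
  3 × C (aromatic): 1 H each → 3
  3 × C (aromatic): no H
  1 × C: 3 H
  1 × C: 2 H
  1 × C: 1 H
  1 × Cl: no H
  1 × O: no H
  Total hydrogens = 9.
Molecular formula: C9H9ClO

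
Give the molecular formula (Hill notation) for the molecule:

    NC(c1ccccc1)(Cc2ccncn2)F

Heavy atoms from the SMILES: 12 C, 1 F, 3 N.
Implicit hydrogens by atom environment:
  8 × C (aromatic): 1 H each → 8
  2 × C (aromatic): no H
  2 × N (aromatic): no H
  1 × C: 2 H
  1 × C: no H
  1 × F: no H
  1 × N: 2 H
  Total hydrogens = 12.
Molecular formula: C12H12FN3

C12H12FN3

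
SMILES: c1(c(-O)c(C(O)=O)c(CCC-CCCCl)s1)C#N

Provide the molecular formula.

C12H14ClNO3S

Heavy atoms from the SMILES: 12 C, 1 Cl, 1 N, 3 O, 1 S.
Implicit hydrogens by atom environment:
  6 × C: 2 H each → 12
  4 × C (aromatic): no H
  2 × C: no H
  2 × O: 1 H each → 2
  1 × Cl: no H
  1 × N: no H
  1 × O: no H
  1 × S (aromatic): no H
  Total hydrogens = 14.
Molecular formula: C12H14ClNO3S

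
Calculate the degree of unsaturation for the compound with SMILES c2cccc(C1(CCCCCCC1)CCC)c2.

Molecular formula from the SMILES: C17H26.
DoU = (2C + 2 + N − H − X)/2 = (2·17 + 2 + 0 − 26 − 0)/2 = 10/2 = 5.
(Structurally: 2 ring(s) + 3 π bond(s) = 5.)

5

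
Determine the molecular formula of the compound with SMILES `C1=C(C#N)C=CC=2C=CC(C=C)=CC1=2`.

Heavy atoms from the SMILES: 13 C, 1 N.
Implicit hydrogens by atom environment:
  6 × C (aromatic): 1 H each → 6
  4 × C (aromatic): no H
  1 × C: 2 H
  1 × C: 1 H
  1 × C: no H
  1 × N: no H
  Total hydrogens = 9.
Molecular formula: C13H9N

C13H9N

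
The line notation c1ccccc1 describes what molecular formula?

Heavy atoms from the SMILES: 6 C.
Implicit hydrogens by atom environment:
  6 × C (aromatic): 1 H each → 6
  Total hydrogens = 6.
Molecular formula: C6H6

C6H6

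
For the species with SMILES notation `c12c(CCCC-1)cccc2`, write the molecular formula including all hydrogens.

C10H12

Heavy atoms from the SMILES: 10 C.
Implicit hydrogens by atom environment:
  4 × C: 2 H each → 8
  4 × C (aromatic): 1 H each → 4
  2 × C (aromatic): no H
  Total hydrogens = 12.
Molecular formula: C10H12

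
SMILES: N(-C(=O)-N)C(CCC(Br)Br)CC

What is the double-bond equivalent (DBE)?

1

Molecular formula from the SMILES: C7H14Br2N2O.
DoU = (2C + 2 + N − H − X)/2 = (2·7 + 2 + 2 − 14 − 2)/2 = 2/2 = 1.
(Structurally: 0 ring(s) + 1 π bond(s) = 1.)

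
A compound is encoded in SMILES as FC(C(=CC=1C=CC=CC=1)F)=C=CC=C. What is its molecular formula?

C13H10F2

Heavy atoms from the SMILES: 13 C, 2 F.
Implicit hydrogens by atom environment:
  5 × C (aromatic): 1 H each → 5
  3 × C: 1 H each → 3
  3 × C: no H
  2 × F: no H
  1 × C: 2 H
  1 × C (aromatic): no H
  Total hydrogens = 10.
Molecular formula: C13H10F2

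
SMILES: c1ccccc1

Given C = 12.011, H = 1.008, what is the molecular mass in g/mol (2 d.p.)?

Molecular formula: C6H6.
M = 6×12.011 + 6×1.008 = 78.11 g/mol.

78.11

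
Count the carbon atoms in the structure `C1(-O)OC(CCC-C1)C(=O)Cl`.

The symbol for carbon appears 7 times in the SMILES. (Cl is a single chlorine, not C + l.)

7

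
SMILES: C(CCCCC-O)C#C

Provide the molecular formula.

C8H14O

Heavy atoms from the SMILES: 8 C, 1 O.
Implicit hydrogens by atom environment:
  6 × C: 2 H each → 12
  1 × C: 1 H
  1 × C: no H
  1 × O: 1 H
  Total hydrogens = 14.
Molecular formula: C8H14O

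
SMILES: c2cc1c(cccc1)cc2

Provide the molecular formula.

Heavy atoms from the SMILES: 10 C.
Implicit hydrogens by atom environment:
  8 × C (aromatic): 1 H each → 8
  2 × C (aromatic): no H
  Total hydrogens = 8.
Molecular formula: C10H8

C10H8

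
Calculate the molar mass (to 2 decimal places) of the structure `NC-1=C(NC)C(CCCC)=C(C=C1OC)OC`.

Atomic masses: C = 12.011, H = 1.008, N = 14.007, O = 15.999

238.33

Molecular formula: C13H22N2O2.
M = 13×12.011 + 22×1.008 + 2×14.007 + 2×15.999 = 238.33 g/mol.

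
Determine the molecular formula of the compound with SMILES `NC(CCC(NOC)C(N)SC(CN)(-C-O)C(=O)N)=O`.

Heavy atoms from the SMILES: 10 C, 5 N, 4 O, 1 S.
Implicit hydrogens by atom environment:
  4 × C: 2 H each → 8
  4 × N: 2 H each → 8
  3 × C: no H
  3 × O: no H
  2 × C: 1 H each → 2
  1 × C: 3 H
  1 × N: 1 H
  1 × O: 1 H
  1 × S: no H
  Total hydrogens = 23.
Molecular formula: C10H23N5O4S

C10H23N5O4S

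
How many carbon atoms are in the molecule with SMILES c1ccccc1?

6

The symbol for carbon appears 6 times in the SMILES. Lowercase c denotes aromatic carbon and counts toward C.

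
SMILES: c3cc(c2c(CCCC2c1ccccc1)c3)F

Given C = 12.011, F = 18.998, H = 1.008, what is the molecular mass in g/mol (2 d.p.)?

Molecular formula: C16H15F.
M = 16×12.011 + 1×18.998 + 15×1.008 = 226.29 g/mol.

226.29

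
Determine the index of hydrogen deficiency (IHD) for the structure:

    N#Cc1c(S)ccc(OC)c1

6

Molecular formula from the SMILES: C8H7NOS.
DoU = (2C + 2 + N − H − X)/2 = (2·8 + 2 + 1 − 7 − 0)/2 = 12/2 = 6.
(Structurally: 1 ring(s) + 5 π bond(s) = 6.)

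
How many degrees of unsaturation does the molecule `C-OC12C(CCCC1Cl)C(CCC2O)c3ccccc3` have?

6

Molecular formula from the SMILES: C17H23ClO2.
DoU = (2C + 2 + N − H − X)/2 = (2·17 + 2 + 0 − 23 − 1)/2 = 12/2 = 6.
(Structurally: 3 ring(s) + 3 π bond(s) = 6.)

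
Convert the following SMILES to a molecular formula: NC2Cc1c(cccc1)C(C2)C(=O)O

Heavy atoms from the SMILES: 11 C, 1 N, 2 O.
Implicit hydrogens by atom environment:
  4 × C (aromatic): 1 H each → 4
  2 × C: 2 H each → 4
  2 × C: 1 H each → 2
  2 × C (aromatic): no H
  1 × C: no H
  1 × N: 2 H
  1 × O: 1 H
  1 × O: no H
  Total hydrogens = 13.
Molecular formula: C11H13NO2

C11H13NO2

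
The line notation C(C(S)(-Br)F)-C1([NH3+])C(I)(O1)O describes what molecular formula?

Heavy atoms from the SMILES: 1 Br, 4 C, 1 F, 1 I, 1 N, 2 O, 1 S.
Implicit hydrogens by atom environment:
  3 × C: no H
  1 × Br: no H
  1 × C: 2 H
  1 × F: no H
  1 × I: no H
  1 × N (charge +1): 3 H
  1 × O: 1 H
  1 × O: no H
  1 × S: 1 H
  Total hydrogens = 7.
Net charge +1.
Molecular formula: C4H7BrFINO2S+

C4H7BrFINO2S+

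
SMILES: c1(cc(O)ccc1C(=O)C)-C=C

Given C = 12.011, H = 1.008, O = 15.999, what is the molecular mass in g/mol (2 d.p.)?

162.19

Molecular formula: C10H10O2.
M = 10×12.011 + 10×1.008 + 2×15.999 = 162.19 g/mol.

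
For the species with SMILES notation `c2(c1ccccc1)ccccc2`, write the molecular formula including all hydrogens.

Heavy atoms from the SMILES: 12 C.
Implicit hydrogens by atom environment:
  10 × C (aromatic): 1 H each → 10
  2 × C (aromatic): no H
  Total hydrogens = 10.
Molecular formula: C12H10

C12H10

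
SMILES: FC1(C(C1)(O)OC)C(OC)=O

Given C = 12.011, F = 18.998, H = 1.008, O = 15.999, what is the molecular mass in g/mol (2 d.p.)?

Molecular formula: C6H9FO4.
M = 6×12.011 + 1×18.998 + 9×1.008 + 4×15.999 = 164.13 g/mol.

164.13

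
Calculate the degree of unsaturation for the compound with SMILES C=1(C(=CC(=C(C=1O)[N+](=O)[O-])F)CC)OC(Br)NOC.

5

Molecular formula from the SMILES: C10H12BrFN2O5.
DoU = (2C + 2 + N − H − X)/2 = (2·10 + 2 + 2 − 12 − 2)/2 = 10/2 = 5.
(Structurally: 1 ring(s) + 4 π bond(s) = 5.)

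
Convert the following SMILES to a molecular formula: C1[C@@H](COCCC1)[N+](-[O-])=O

C6H11NO3

Heavy atoms from the SMILES: 6 C, 1 N, 3 O.
Implicit hydrogens by atom environment:
  5 × C: 2 H each → 10
  2 × O: no H
  1 × C: 1 H
  1 × N (charge +1): no H
  1 × O (charge -1): no H
  Total hydrogens = 11.
Molecular formula: C6H11NO3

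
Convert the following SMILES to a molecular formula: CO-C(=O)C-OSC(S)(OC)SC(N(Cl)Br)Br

Heavy atoms from the SMILES: 2 Br, 6 C, 1 Cl, 1 N, 4 O, 3 S.
Implicit hydrogens by atom environment:
  4 × O: no H
  2 × Br: no H
  2 × C: 3 H each → 6
  2 × C: no H
  2 × S: no H
  1 × C: 2 H
  1 × C: 1 H
  1 × Cl: no H
  1 × N: no H
  1 × S: 1 H
  Total hydrogens = 10.
Molecular formula: C6H10Br2ClNO4S3

C6H10Br2ClNO4S3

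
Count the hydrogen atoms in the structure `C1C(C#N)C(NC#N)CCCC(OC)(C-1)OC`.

Hydrogens are implicit in SMILES; fill each atom to its normal valence:
  5 × C: 2 H each → 10
  3 × C: no H
  2 × C: 3 H each → 6
  2 × C: 1 H each → 2
  2 × N: no H
  2 × O: no H
  1 × N: 1 H
  Total hydrogens = 19.

19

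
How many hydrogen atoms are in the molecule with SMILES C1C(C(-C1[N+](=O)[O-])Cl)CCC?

Hydrogens are implicit in SMILES; fill each atom to its normal valence:
  3 × C: 2 H each → 6
  3 × C: 1 H each → 3
  1 × C: 3 H
  1 × Cl: no H
  1 × N (charge +1): no H
  1 × O: no H
  1 × O (charge -1): no H
  Total hydrogens = 12.

12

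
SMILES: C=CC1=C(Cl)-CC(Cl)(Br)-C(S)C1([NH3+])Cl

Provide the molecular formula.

C8H10BrCl3NS+

Heavy atoms from the SMILES: 1 Br, 8 C, 3 Cl, 1 N, 1 S.
Implicit hydrogens by atom environment:
  4 × C: no H
  3 × Cl: no H
  2 × C: 2 H each → 4
  2 × C: 1 H each → 2
  1 × Br: no H
  1 × N (charge +1): 3 H
  1 × S: 1 H
  Total hydrogens = 10.
Net charge +1.
Molecular formula: C8H10BrCl3NS+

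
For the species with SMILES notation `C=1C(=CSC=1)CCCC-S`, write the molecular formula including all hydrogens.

Heavy atoms from the SMILES: 8 C, 2 S.
Implicit hydrogens by atom environment:
  4 × C: 2 H each → 8
  3 × C (aromatic): 1 H each → 3
  1 × C (aromatic): no H
  1 × S: 1 H
  1 × S (aromatic): no H
  Total hydrogens = 12.
Molecular formula: C8H12S2

C8H12S2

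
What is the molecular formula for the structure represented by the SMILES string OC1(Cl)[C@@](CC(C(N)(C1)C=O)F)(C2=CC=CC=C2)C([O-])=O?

C14H14ClFNO4-

Heavy atoms from the SMILES: 14 C, 1 Cl, 1 F, 1 N, 4 O.
Implicit hydrogens by atom environment:
  5 × C (aromatic): 1 H each → 5
  4 × C: no H
  2 × C: 2 H each → 4
  2 × C: 1 H each → 2
  2 × O: no H
  1 × C (aromatic): no H
  1 × Cl: no H
  1 × F: no H
  1 × N: 2 H
  1 × O: 1 H
  1 × O (charge -1): no H
  Total hydrogens = 14.
Net charge -1.
Molecular formula: C14H14ClFNO4-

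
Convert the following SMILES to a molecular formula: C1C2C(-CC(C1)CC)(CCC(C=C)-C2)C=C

Heavy atoms from the SMILES: 16 C.
Implicit hydrogens by atom environment:
  9 × C: 2 H each → 18
  5 × C: 1 H each → 5
  1 × C: 3 H
  1 × C: no H
  Total hydrogens = 26.
Molecular formula: C16H26

C16H26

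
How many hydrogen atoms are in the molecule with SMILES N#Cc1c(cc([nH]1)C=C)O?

6

Hydrogens are implicit in SMILES; fill each atom to its normal valence:
  3 × C (aromatic): no H
  1 × C: 2 H
  1 × C (aromatic): 1 H
  1 × C: 1 H
  1 × C: no H
  1 × N (aromatic): 1 H
  1 × N: no H
  1 × O: 1 H
  Total hydrogens = 6.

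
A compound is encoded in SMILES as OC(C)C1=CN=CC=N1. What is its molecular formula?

C6H8N2O

Heavy atoms from the SMILES: 6 C, 2 N, 1 O.
Implicit hydrogens by atom environment:
  3 × C (aromatic): 1 H each → 3
  2 × N (aromatic): no H
  1 × C: 3 H
  1 × C: 1 H
  1 × C (aromatic): no H
  1 × O: 1 H
  Total hydrogens = 8.
Molecular formula: C6H8N2O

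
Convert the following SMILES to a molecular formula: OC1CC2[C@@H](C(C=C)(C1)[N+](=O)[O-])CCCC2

Heavy atoms from the SMILES: 12 C, 1 N, 3 O.
Implicit hydrogens by atom environment:
  7 × C: 2 H each → 14
  4 × C: 1 H each → 4
  1 × C: no H
  1 × N (charge +1): no H
  1 × O: 1 H
  1 × O: no H
  1 × O (charge -1): no H
  Total hydrogens = 19.
Molecular formula: C12H19NO3

C12H19NO3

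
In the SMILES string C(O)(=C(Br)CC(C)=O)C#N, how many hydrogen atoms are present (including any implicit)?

Hydrogens are implicit in SMILES; fill each atom to its normal valence:
  4 × C: no H
  1 × Br: no H
  1 × C: 3 H
  1 × C: 2 H
  1 × N: no H
  1 × O: 1 H
  1 × O: no H
  Total hydrogens = 6.

6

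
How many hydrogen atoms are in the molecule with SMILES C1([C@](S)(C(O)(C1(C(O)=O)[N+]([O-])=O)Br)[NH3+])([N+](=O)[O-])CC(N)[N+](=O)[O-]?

11

Hydrogens are implicit in SMILES; fill each atom to its normal valence:
  5 × C: no H
  4 × O: no H
  3 × N (charge +1): no H
  3 × O (charge -1): no H
  2 × O: 1 H each → 2
  1 × Br: no H
  1 × C: 2 H
  1 × C: 1 H
  1 × N (charge +1): 3 H
  1 × N: 2 H
  1 × S: 1 H
  Total hydrogens = 11.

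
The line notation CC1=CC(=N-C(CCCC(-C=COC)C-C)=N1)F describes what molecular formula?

C14H21FN2O

Heavy atoms from the SMILES: 14 C, 1 F, 2 N, 1 O.
Implicit hydrogens by atom environment:
  4 × C: 2 H each → 8
  3 × C: 3 H each → 9
  3 × C: 1 H each → 3
  3 × C (aromatic): no H
  2 × N (aromatic): no H
  1 × C (aromatic): 1 H
  1 × F: no H
  1 × O: no H
  Total hydrogens = 21.
Molecular formula: C14H21FN2O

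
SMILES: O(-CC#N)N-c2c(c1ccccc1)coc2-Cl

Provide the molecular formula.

Heavy atoms from the SMILES: 12 C, 1 Cl, 2 N, 2 O.
Implicit hydrogens by atom environment:
  6 × C (aromatic): 1 H each → 6
  4 × C (aromatic): no H
  1 × C: 2 H
  1 × C: no H
  1 × Cl: no H
  1 × N: 1 H
  1 × N: no H
  1 × O (aromatic): no H
  1 × O: no H
  Total hydrogens = 9.
Molecular formula: C12H9ClN2O2

C12H9ClN2O2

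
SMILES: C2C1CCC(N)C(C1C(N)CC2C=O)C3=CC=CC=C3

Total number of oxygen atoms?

The symbol for oxygen appears 1 time in the SMILES.

1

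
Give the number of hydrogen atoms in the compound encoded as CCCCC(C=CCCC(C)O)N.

Hydrogens are implicit in SMILES; fill each atom to its normal valence:
  5 × C: 2 H each → 10
  4 × C: 1 H each → 4
  2 × C: 3 H each → 6
  1 × N: 2 H
  1 × O: 1 H
  Total hydrogens = 23.

23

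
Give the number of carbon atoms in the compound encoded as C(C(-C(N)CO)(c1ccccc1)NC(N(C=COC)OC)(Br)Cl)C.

The symbol for carbon appears 16 times in the SMILES. Lowercase c denotes aromatic carbon and counts toward C.

16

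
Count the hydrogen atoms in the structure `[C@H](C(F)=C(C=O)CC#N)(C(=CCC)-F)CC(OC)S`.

Hydrogens are implicit in SMILES; fill each atom to its normal valence:
  4 × C: 1 H each → 4
  4 × C: no H
  3 × C: 2 H each → 6
  2 × C: 3 H each → 6
  2 × F: no H
  2 × O: no H
  1 × N: no H
  1 × S: 1 H
  Total hydrogens = 17.

17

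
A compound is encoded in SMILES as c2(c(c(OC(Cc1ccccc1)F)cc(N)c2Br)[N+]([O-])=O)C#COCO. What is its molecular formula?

C17H14BrFN2O5

Heavy atoms from the SMILES: 1 Br, 17 C, 1 F, 2 N, 5 O.
Implicit hydrogens by atom environment:
  6 × C (aromatic): 1 H each → 6
  6 × C (aromatic): no H
  3 × O: no H
  2 × C: 2 H each → 4
  2 × C: no H
  1 × Br: no H
  1 × C: 1 H
  1 × F: no H
  1 × N: 2 H
  1 × N (charge +1): no H
  1 × O: 1 H
  1 × O (charge -1): no H
  Total hydrogens = 14.
Molecular formula: C17H14BrFN2O5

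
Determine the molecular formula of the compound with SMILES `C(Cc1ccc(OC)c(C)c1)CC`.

C12H18O

Heavy atoms from the SMILES: 12 C, 1 O.
Implicit hydrogens by atom environment:
  3 × C: 3 H each → 9
  3 × C: 2 H each → 6
  3 × C (aromatic): 1 H each → 3
  3 × C (aromatic): no H
  1 × O: no H
  Total hydrogens = 18.
Molecular formula: C12H18O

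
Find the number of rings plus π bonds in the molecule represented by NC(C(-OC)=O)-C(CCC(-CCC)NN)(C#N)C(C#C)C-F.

Molecular formula from the SMILES: C15H25FN4O2.
DoU = (2C + 2 + N − H − X)/2 = (2·15 + 2 + 4 − 25 − 1)/2 = 10/2 = 5.
(Structurally: 0 ring(s) + 5 π bond(s) = 5.)

5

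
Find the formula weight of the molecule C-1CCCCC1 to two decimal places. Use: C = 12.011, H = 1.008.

84.16

Molecular formula: C6H12.
M = 6×12.011 + 12×1.008 = 84.16 g/mol.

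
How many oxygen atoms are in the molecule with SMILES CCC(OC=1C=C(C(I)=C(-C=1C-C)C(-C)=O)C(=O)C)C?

3

The symbol for oxygen appears 3 times in the SMILES.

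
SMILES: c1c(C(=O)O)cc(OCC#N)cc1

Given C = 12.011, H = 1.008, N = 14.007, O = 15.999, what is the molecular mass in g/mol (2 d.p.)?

Molecular formula: C9H7NO3.
M = 9×12.011 + 7×1.008 + 1×14.007 + 3×15.999 = 177.16 g/mol.

177.16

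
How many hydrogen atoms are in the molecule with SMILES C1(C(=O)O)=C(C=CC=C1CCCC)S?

Hydrogens are implicit in SMILES; fill each atom to its normal valence:
  3 × C: 2 H each → 6
  3 × C (aromatic): 1 H each → 3
  3 × C (aromatic): no H
  1 × C: 3 H
  1 × C: no H
  1 × O: 1 H
  1 × O: no H
  1 × S: 1 H
  Total hydrogens = 14.

14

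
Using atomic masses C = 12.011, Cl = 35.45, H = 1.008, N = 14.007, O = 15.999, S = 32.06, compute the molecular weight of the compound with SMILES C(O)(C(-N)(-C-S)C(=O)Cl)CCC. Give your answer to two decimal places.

211.70

Molecular formula: C7H14ClNO2S.
M = 7×12.011 + 1×35.45 + 14×1.008 + 1×14.007 + 2×15.999 + 1×32.06 = 211.70 g/mol.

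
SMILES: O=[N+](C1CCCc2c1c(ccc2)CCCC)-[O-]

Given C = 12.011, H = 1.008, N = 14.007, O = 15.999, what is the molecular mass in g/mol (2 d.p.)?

Molecular formula: C14H19NO2.
M = 14×12.011 + 19×1.008 + 1×14.007 + 2×15.999 = 233.31 g/mol.

233.31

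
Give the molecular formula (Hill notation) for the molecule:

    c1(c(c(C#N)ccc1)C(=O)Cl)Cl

Heavy atoms from the SMILES: 8 C, 2 Cl, 1 N, 1 O.
Implicit hydrogens by atom environment:
  3 × C (aromatic): 1 H each → 3
  3 × C (aromatic): no H
  2 × C: no H
  2 × Cl: no H
  1 × N: no H
  1 × O: no H
  Total hydrogens = 3.
Molecular formula: C8H3Cl2NO

C8H3Cl2NO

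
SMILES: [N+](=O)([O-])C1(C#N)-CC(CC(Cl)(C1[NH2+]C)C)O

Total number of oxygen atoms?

3

The symbol for oxygen appears 3 times in the SMILES.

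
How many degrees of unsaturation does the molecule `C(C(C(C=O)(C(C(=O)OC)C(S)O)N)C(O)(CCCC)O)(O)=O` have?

3

Molecular formula from the SMILES: C13H23NO8S.
DoU = (2C + 2 + N − H − X)/2 = (2·13 + 2 + 1 − 23 − 0)/2 = 6/2 = 3.
(Structurally: 0 ring(s) + 3 π bond(s) = 3.)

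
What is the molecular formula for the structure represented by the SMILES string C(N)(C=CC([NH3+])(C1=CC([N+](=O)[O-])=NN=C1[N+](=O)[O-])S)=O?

C8H9N6O5S+

Heavy atoms from the SMILES: 8 C, 6 N, 5 O, 1 S.
Implicit hydrogens by atom environment:
  3 × C (aromatic): no H
  3 × O: no H
  2 × C: 1 H each → 2
  2 × C: no H
  2 × N (aromatic): no H
  2 × N (charge +1): no H
  2 × O (charge -1): no H
  1 × C (aromatic): 1 H
  1 × N (charge +1): 3 H
  1 × N: 2 H
  1 × S: 1 H
  Total hydrogens = 9.
Net charge +1.
Molecular formula: C8H9N6O5S+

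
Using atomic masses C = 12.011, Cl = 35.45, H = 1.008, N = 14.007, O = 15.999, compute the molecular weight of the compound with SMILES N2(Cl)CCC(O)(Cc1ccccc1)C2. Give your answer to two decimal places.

211.69

Molecular formula: C11H14ClNO.
M = 11×12.011 + 1×35.45 + 14×1.008 + 1×14.007 + 1×15.999 = 211.69 g/mol.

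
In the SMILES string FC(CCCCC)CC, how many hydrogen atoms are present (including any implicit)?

Hydrogens are implicit in SMILES; fill each atom to its normal valence:
  5 × C: 2 H each → 10
  2 × C: 3 H each → 6
  1 × C: 1 H
  1 × F: no H
  Total hydrogens = 17.

17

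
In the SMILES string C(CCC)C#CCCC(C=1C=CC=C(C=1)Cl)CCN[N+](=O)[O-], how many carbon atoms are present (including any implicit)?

17

The symbol for carbon appears 17 times in the SMILES. (Cl is a single chlorine, not C + l.)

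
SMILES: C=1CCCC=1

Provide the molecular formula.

C5H8

Heavy atoms from the SMILES: 5 C.
Implicit hydrogens by atom environment:
  3 × C: 2 H each → 6
  2 × C: 1 H each → 2
  Total hydrogens = 8.
Molecular formula: C5H8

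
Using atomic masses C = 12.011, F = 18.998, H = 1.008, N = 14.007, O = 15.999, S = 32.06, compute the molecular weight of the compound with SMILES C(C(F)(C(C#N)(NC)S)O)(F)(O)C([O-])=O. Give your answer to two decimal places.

Molecular formula: C6H7F2N2O4S-.
M = 6×12.011 + 2×18.998 + 7×1.008 + 2×14.007 + 4×15.999 + 1×32.06 = 241.19 g/mol.

241.19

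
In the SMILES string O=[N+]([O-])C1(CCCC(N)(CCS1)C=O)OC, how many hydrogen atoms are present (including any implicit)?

Hydrogens are implicit in SMILES; fill each atom to its normal valence:
  5 × C: 2 H each → 10
  3 × O: no H
  2 × C: no H
  1 × C: 3 H
  1 × C: 1 H
  1 × N: 2 H
  1 × N (charge +1): no H
  1 × O (charge -1): no H
  1 × S: no H
  Total hydrogens = 16.

16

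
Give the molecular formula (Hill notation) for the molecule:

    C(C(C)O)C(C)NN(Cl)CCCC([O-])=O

Heavy atoms from the SMILES: 9 C, 1 Cl, 2 N, 3 O.
Implicit hydrogens by atom environment:
  4 × C: 2 H each → 8
  2 × C: 3 H each → 6
  2 × C: 1 H each → 2
  1 × C: no H
  1 × Cl: no H
  1 × N: 1 H
  1 × N: no H
  1 × O: 1 H
  1 × O: no H
  1 × O (charge -1): no H
  Total hydrogens = 18.
Net charge -1.
Molecular formula: C9H18ClN2O3-

C9H18ClN2O3-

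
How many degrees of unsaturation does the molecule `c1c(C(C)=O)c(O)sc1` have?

Molecular formula from the SMILES: C6H6O2S.
DoU = (2C + 2 + N − H − X)/2 = (2·6 + 2 + 0 − 6 − 0)/2 = 8/2 = 4.
(Structurally: 1 ring(s) + 3 π bond(s) = 4.)

4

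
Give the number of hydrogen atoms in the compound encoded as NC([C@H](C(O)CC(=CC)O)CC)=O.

Hydrogens are implicit in SMILES; fill each atom to its normal valence:
  3 × C: 1 H each → 3
  2 × C: 3 H each → 6
  2 × C: 2 H each → 4
  2 × C: no H
  2 × O: 1 H each → 2
  1 × N: 2 H
  1 × O: no H
  Total hydrogens = 17.

17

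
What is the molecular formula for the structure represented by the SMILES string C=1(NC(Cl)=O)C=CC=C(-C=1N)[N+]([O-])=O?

C7H6ClN3O3

Heavy atoms from the SMILES: 7 C, 1 Cl, 3 N, 3 O.
Implicit hydrogens by atom environment:
  3 × C (aromatic): 1 H each → 3
  3 × C (aromatic): no H
  2 × O: no H
  1 × C: no H
  1 × Cl: no H
  1 × N: 2 H
  1 × N: 1 H
  1 × N (charge +1): no H
  1 × O (charge -1): no H
  Total hydrogens = 6.
Molecular formula: C7H6ClN3O3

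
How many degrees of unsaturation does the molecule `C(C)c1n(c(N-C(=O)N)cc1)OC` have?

4

Molecular formula from the SMILES: C8H13N3O2.
DoU = (2C + 2 + N − H − X)/2 = (2·8 + 2 + 3 − 13 − 0)/2 = 8/2 = 4.
(Structurally: 1 ring(s) + 3 π bond(s) = 4.)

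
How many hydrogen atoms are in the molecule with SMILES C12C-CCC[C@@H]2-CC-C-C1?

Hydrogens are implicit in SMILES; fill each atom to its normal valence:
  8 × C: 2 H each → 16
  2 × C: 1 H each → 2
  Total hydrogens = 18.

18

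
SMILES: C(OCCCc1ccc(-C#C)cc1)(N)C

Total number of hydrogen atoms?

Hydrogens are implicit in SMILES; fill each atom to its normal valence:
  4 × C (aromatic): 1 H each → 4
  3 × C: 2 H each → 6
  2 × C: 1 H each → 2
  2 × C (aromatic): no H
  1 × C: 3 H
  1 × C: no H
  1 × N: 2 H
  1 × O: no H
  Total hydrogens = 17.

17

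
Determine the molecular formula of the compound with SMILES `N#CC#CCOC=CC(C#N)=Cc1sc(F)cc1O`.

Heavy atoms from the SMILES: 13 C, 1 F, 2 N, 2 O, 1 S.
Implicit hydrogens by atom environment:
  5 × C: no H
  3 × C: 1 H each → 3
  3 × C (aromatic): no H
  2 × N: no H
  1 × C: 2 H
  1 × C (aromatic): 1 H
  1 × F: no H
  1 × O: 1 H
  1 × O: no H
  1 × S (aromatic): no H
  Total hydrogens = 7.
Molecular formula: C13H7FN2O2S

C13H7FN2O2S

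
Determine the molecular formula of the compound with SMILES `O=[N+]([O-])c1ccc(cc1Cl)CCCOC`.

Heavy atoms from the SMILES: 10 C, 1 Cl, 1 N, 3 O.
Implicit hydrogens by atom environment:
  3 × C: 2 H each → 6
  3 × C (aromatic): 1 H each → 3
  3 × C (aromatic): no H
  2 × O: no H
  1 × C: 3 H
  1 × Cl: no H
  1 × N (charge +1): no H
  1 × O (charge -1): no H
  Total hydrogens = 12.
Molecular formula: C10H12ClNO3

C10H12ClNO3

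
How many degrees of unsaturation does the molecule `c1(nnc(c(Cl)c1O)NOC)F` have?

Molecular formula from the SMILES: C5H5ClFN3O2.
DoU = (2C + 2 + N − H − X)/2 = (2·5 + 2 + 3 − 5 − 2)/2 = 8/2 = 4.
(Structurally: 1 ring(s) + 3 π bond(s) = 4.)

4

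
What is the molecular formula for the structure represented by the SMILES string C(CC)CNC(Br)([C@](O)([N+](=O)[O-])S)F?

C6H12BrFN2O3S

Heavy atoms from the SMILES: 1 Br, 6 C, 1 F, 2 N, 3 O, 1 S.
Implicit hydrogens by atom environment:
  3 × C: 2 H each → 6
  2 × C: no H
  1 × Br: no H
  1 × C: 3 H
  1 × F: no H
  1 × N: 1 H
  1 × N (charge +1): no H
  1 × O: 1 H
  1 × O: no H
  1 × O (charge -1): no H
  1 × S: 1 H
  Total hydrogens = 12.
Molecular formula: C6H12BrFN2O3S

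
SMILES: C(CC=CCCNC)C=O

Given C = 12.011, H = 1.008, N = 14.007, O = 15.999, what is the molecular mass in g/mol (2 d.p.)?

Molecular formula: C8H15NO.
M = 8×12.011 + 15×1.008 + 1×14.007 + 1×15.999 = 141.21 g/mol.

141.21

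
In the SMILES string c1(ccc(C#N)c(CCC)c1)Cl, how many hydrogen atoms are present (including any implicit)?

Hydrogens are implicit in SMILES; fill each atom to its normal valence:
  3 × C (aromatic): 1 H each → 3
  3 × C (aromatic): no H
  2 × C: 2 H each → 4
  1 × C: 3 H
  1 × C: no H
  1 × Cl: no H
  1 × N: no H
  Total hydrogens = 10.

10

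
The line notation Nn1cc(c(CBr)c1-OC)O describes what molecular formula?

C6H9BrN2O2

Heavy atoms from the SMILES: 1 Br, 6 C, 2 N, 2 O.
Implicit hydrogens by atom environment:
  3 × C (aromatic): no H
  1 × Br: no H
  1 × C: 3 H
  1 × C: 2 H
  1 × C (aromatic): 1 H
  1 × N: 2 H
  1 × N (aromatic): no H
  1 × O: 1 H
  1 × O: no H
  Total hydrogens = 9.
Molecular formula: C6H9BrN2O2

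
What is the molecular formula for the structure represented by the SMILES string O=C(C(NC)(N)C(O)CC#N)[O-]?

C6H10N3O3-

Heavy atoms from the SMILES: 6 C, 3 N, 3 O.
Implicit hydrogens by atom environment:
  3 × C: no H
  1 × C: 3 H
  1 × C: 2 H
  1 × C: 1 H
  1 × N: 2 H
  1 × N: 1 H
  1 × N: no H
  1 × O: 1 H
  1 × O: no H
  1 × O (charge -1): no H
  Total hydrogens = 10.
Net charge -1.
Molecular formula: C6H10N3O3-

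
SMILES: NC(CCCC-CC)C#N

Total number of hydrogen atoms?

16

Hydrogens are implicit in SMILES; fill each atom to its normal valence:
  5 × C: 2 H each → 10
  1 × C: 3 H
  1 × C: 1 H
  1 × C: no H
  1 × N: 2 H
  1 × N: no H
  Total hydrogens = 16.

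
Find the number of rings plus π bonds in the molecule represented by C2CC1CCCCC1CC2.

2

Molecular formula from the SMILES: C10H18.
DoU = (2C + 2 + N − H − X)/2 = (2·10 + 2 + 0 − 18 − 0)/2 = 4/2 = 2.
(Structurally: 2 ring(s) + 0 π bond(s) = 2.)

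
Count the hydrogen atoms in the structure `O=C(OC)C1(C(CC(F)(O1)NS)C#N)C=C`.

11

Hydrogens are implicit in SMILES; fill each atom to its normal valence:
  4 × C: no H
  3 × O: no H
  2 × C: 2 H each → 4
  2 × C: 1 H each → 2
  1 × C: 3 H
  1 × F: no H
  1 × N: 1 H
  1 × N: no H
  1 × S: 1 H
  Total hydrogens = 11.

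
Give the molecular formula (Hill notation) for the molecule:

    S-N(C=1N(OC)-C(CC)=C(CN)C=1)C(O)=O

Heavy atoms from the SMILES: 9 C, 3 N, 3 O, 1 S.
Implicit hydrogens by atom environment:
  3 × C (aromatic): no H
  2 × C: 3 H each → 6
  2 × C: 2 H each → 4
  2 × O: no H
  1 × C (aromatic): 1 H
  1 × C: no H
  1 × N: 2 H
  1 × N (aromatic): no H
  1 × N: no H
  1 × O: 1 H
  1 × S: 1 H
  Total hydrogens = 15.
Molecular formula: C9H15N3O3S

C9H15N3O3S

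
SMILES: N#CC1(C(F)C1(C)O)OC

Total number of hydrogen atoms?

Hydrogens are implicit in SMILES; fill each atom to its normal valence:
  3 × C: no H
  2 × C: 3 H each → 6
  1 × C: 1 H
  1 × F: no H
  1 × N: no H
  1 × O: 1 H
  1 × O: no H
  Total hydrogens = 8.

8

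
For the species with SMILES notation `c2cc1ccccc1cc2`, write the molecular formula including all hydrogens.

C10H8

Heavy atoms from the SMILES: 10 C.
Implicit hydrogens by atom environment:
  8 × C (aromatic): 1 H each → 8
  2 × C (aromatic): no H
  Total hydrogens = 8.
Molecular formula: C10H8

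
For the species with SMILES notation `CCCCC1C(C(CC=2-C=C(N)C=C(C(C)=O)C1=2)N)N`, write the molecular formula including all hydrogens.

C16H25N3O

Heavy atoms from the SMILES: 16 C, 3 N, 1 O.
Implicit hydrogens by atom environment:
  4 × C: 2 H each → 8
  4 × C (aromatic): no H
  3 × C: 1 H each → 3
  3 × N: 2 H each → 6
  2 × C: 3 H each → 6
  2 × C (aromatic): 1 H each → 2
  1 × C: no H
  1 × O: no H
  Total hydrogens = 25.
Molecular formula: C16H25N3O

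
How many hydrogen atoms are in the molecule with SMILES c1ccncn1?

Hydrogens are implicit in SMILES; fill each atom to its normal valence:
  4 × C (aromatic): 1 H each → 4
  2 × N (aromatic): no H
  Total hydrogens = 4.

4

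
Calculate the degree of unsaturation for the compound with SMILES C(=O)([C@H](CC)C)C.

1

Molecular formula from the SMILES: C6H12O.
DoU = (2C + 2 + N − H − X)/2 = (2·6 + 2 + 0 − 12 − 0)/2 = 2/2 = 1.
(Structurally: 0 ring(s) + 1 π bond(s) = 1.)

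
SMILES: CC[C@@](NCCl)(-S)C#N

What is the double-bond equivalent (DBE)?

Molecular formula from the SMILES: C5H9ClN2S.
DoU = (2C + 2 + N − H − X)/2 = (2·5 + 2 + 2 − 9 − 1)/2 = 4/2 = 2.
(Structurally: 0 ring(s) + 2 π bond(s) = 2.)

2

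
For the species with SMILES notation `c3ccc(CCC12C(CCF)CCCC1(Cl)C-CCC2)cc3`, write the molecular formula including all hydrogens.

Heavy atoms from the SMILES: 20 C, 1 Cl, 1 F.
Implicit hydrogens by atom environment:
  11 × C: 2 H each → 22
  5 × C (aromatic): 1 H each → 5
  2 × C: no H
  1 × C: 1 H
  1 × C (aromatic): no H
  1 × Cl: no H
  1 × F: no H
  Total hydrogens = 28.
Molecular formula: C20H28ClF

C20H28ClF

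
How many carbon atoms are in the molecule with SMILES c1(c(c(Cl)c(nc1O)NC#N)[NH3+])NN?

6

The symbol for carbon appears 6 times in the SMILES. Lowercase c denotes aromatic carbon and counts toward C.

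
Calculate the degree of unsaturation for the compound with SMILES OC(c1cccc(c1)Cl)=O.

5

Molecular formula from the SMILES: C7H5ClO2.
DoU = (2C + 2 + N − H − X)/2 = (2·7 + 2 + 0 − 5 − 1)/2 = 10/2 = 5.
(Structurally: 1 ring(s) + 4 π bond(s) = 5.)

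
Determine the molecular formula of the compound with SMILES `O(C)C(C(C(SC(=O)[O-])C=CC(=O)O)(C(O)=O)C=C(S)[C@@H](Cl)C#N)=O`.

C13H11ClNO8S2-

Heavy atoms from the SMILES: 13 C, 1 Cl, 1 N, 8 O, 2 S.
Implicit hydrogens by atom environment:
  7 × C: no H
  5 × C: 1 H each → 5
  5 × O: no H
  2 × O: 1 H each → 2
  1 × C: 3 H
  1 × Cl: no H
  1 × N: no H
  1 × O (charge -1): no H
  1 × S: 1 H
  1 × S: no H
  Total hydrogens = 11.
Net charge -1.
Molecular formula: C13H11ClNO8S2-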